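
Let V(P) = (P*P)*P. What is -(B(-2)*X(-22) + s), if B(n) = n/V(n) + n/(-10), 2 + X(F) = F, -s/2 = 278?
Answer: 2834/5 ≈ 566.80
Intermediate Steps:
s = -556 (s = -2*278 = -556)
X(F) = -2 + F
V(P) = P**3 (V(P) = P**2*P = P**3)
B(n) = n**(-2) - n/10 (B(n) = n/(n**3) + n/(-10) = n/n**3 + n*(-1/10) = n**(-2) - n/10)
-(B(-2)*X(-22) + s) = -(((-2)**(-2) - 1/10*(-2))*(-2 - 22) - 556) = -((1/4 + 1/5)*(-24) - 556) = -((9/20)*(-24) - 556) = -(-54/5 - 556) = -1*(-2834/5) = 2834/5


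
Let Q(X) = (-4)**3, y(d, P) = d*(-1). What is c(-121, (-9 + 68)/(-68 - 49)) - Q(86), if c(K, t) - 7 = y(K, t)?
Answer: 192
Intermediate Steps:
y(d, P) = -d
c(K, t) = 7 - K
Q(X) = -64
c(-121, (-9 + 68)/(-68 - 49)) - Q(86) = (7 - 1*(-121)) - 1*(-64) = (7 + 121) + 64 = 128 + 64 = 192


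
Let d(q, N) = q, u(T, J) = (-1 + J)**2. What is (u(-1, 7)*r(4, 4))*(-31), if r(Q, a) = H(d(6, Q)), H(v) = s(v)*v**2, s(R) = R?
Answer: -241056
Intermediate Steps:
H(v) = v**3 (H(v) = v*v**2 = v**3)
r(Q, a) = 216 (r(Q, a) = 6**3 = 216)
(u(-1, 7)*r(4, 4))*(-31) = ((-1 + 7)**2*216)*(-31) = (6**2*216)*(-31) = (36*216)*(-31) = 7776*(-31) = -241056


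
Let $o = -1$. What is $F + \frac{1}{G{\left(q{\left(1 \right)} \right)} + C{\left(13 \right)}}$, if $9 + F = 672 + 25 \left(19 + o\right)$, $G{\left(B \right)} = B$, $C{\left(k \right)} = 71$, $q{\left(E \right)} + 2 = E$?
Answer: $\frac{77911}{70} \approx 1113.0$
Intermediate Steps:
$q{\left(E \right)} = -2 + E$
$F = 1113$ ($F = -9 + \left(672 + 25 \left(19 - 1\right)\right) = -9 + \left(672 + 25 \cdot 18\right) = -9 + \left(672 + 450\right) = -9 + 1122 = 1113$)
$F + \frac{1}{G{\left(q{\left(1 \right)} \right)} + C{\left(13 \right)}} = 1113 + \frac{1}{\left(-2 + 1\right) + 71} = 1113 + \frac{1}{-1 + 71} = 1113 + \frac{1}{70} = \frac{77911}{70}$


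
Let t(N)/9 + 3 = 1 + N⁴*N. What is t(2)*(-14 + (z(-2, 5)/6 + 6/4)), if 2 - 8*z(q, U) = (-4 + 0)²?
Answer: -13815/4 ≈ -3453.8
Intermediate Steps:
z(q, U) = -7/4 (z(q, U) = ¼ - (-4 + 0)²/8 = ¼ - ⅛*(-4)² = ¼ - ⅛*16 = ¼ - 2 = -7/4)
t(N) = -18 + 9*N⁵ (t(N) = -27 + 9*(1 + N⁴*N) = -27 + 9*(1 + N⁵) = -27 + (9 + 9*N⁵) = -18 + 9*N⁵)
t(2)*(-14 + (z(-2, 5)/6 + 6/4)) = (-18 + 9*2⁵)*(-14 + (-7/4/6 + 6/4)) = (-18 + 9*32)*(-14 + (-7/4*⅙ + 6*(¼))) = (-18 + 288)*(-14 + (-7/24 + 3/2)) = 270*(-14 + 29/24) = 270*(-307/24) = -13815/4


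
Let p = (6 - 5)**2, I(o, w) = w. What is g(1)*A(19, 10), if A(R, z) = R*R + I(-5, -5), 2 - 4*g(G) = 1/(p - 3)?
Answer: 445/2 ≈ 222.50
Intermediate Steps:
p = 1 (p = 1**2 = 1)
g(G) = 5/8 (g(G) = 1/2 - 1/(4*(1 - 3)) = 1/2 - 1/4/(-2) = 1/2 - 1/4*(-1/2) = 1/2 + 1/8 = 5/8)
A(R, z) = -5 + R**2 (A(R, z) = R*R - 5 = R**2 - 5 = -5 + R**2)
g(1)*A(19, 10) = 5*(-5 + 19**2)/8 = 5*(-5 + 361)/8 = (5/8)*356 = 445/2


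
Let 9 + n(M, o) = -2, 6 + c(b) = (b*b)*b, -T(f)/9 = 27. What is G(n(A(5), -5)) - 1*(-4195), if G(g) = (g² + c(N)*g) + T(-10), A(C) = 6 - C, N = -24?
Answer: 156203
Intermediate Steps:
T(f) = -243 (T(f) = -9*27 = -243)
c(b) = -6 + b³ (c(b) = -6 + (b*b)*b = -6 + b²*b = -6 + b³)
n(M, o) = -11 (n(M, o) = -9 - 2 = -11)
G(g) = -243 + g² - 13830*g (G(g) = (g² + (-6 + (-24)³)*g) - 243 = (g² + (-6 - 13824)*g) - 243 = (g² - 13830*g) - 243 = -243 + g² - 13830*g)
G(n(A(5), -5)) - 1*(-4195) = (-243 + (-11)² - 13830*(-11)) - 1*(-4195) = (-243 + 121 + 152130) + 4195 = 152008 + 4195 = 156203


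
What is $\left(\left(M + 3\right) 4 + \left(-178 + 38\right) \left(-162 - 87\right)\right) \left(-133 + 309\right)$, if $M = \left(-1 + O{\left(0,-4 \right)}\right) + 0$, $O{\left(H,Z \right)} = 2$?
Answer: $6138176$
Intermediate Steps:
$M = 1$ ($M = \left(-1 + 2\right) + 0 = 1 + 0 = 1$)
$\left(\left(M + 3\right) 4 + \left(-178 + 38\right) \left(-162 - 87\right)\right) \left(-133 + 309\right) = \left(\left(1 + 3\right) 4 + \left(-178 + 38\right) \left(-162 - 87\right)\right) \left(-133 + 309\right) = \left(4 \cdot 4 - -34860\right) 176 = \left(16 + 34860\right) 176 = 34876 \cdot 176 = 6138176$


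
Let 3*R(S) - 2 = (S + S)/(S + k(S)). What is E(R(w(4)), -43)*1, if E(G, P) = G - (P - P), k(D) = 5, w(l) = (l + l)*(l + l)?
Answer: 266/207 ≈ 1.2850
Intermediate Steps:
w(l) = 4*l² (w(l) = (2*l)*(2*l) = 4*l²)
R(S) = ⅔ + 2*S/(3*(5 + S)) (R(S) = ⅔ + ((S + S)/(S + 5))/3 = ⅔ + ((2*S)/(5 + S))/3 = ⅔ + (2*S/(5 + S))/3 = ⅔ + 2*S/(3*(5 + S)))
E(G, P) = G (E(G, P) = G - 1*0 = G + 0 = G)
E(R(w(4)), -43)*1 = (2*(5 + 2*(4*4²))/(3*(5 + 4*4²)))*1 = (2*(5 + 2*(4*16))/(3*(5 + 4*16)))*1 = (2*(5 + 2*64)/(3*(5 + 64)))*1 = ((⅔)*(5 + 128)/69)*1 = ((⅔)*(1/69)*133)*1 = (266/207)*1 = 266/207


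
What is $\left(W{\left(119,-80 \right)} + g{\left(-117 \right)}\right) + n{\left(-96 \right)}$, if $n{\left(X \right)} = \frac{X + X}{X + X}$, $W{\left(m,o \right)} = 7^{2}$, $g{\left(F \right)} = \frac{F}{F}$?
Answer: $51$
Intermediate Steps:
$g{\left(F \right)} = 1$
$W{\left(m,o \right)} = 49$
$n{\left(X \right)} = 1$ ($n{\left(X \right)} = \frac{2 X}{2 X} = 2 X \frac{1}{2 X} = 1$)
$\left(W{\left(119,-80 \right)} + g{\left(-117 \right)}\right) + n{\left(-96 \right)} = \left(49 + 1\right) + 1 = 50 + 1 = 51$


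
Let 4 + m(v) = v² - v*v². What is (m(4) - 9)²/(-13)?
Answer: -3721/13 ≈ -286.23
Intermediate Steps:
m(v) = -4 + v² - v³ (m(v) = -4 + (v² - v*v²) = -4 + (v² - v³) = -4 + v² - v³)
(m(4) - 9)²/(-13) = ((-4 + 4² - 1*4³) - 9)²/(-13) = ((-4 + 16 - 1*64) - 9)²*(-1/13) = ((-4 + 16 - 64) - 9)²*(-1/13) = (-52 - 9)²*(-1/13) = (-61)²*(-1/13) = 3721*(-1/13) = -3721/13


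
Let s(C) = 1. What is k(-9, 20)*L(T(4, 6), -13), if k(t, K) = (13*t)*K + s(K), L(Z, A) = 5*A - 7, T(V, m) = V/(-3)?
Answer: 168408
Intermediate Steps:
T(V, m) = -V/3 (T(V, m) = V*(-1/3) = -V/3)
L(Z, A) = -7 + 5*A
k(t, K) = 1 + 13*K*t (k(t, K) = (13*t)*K + 1 = 13*K*t + 1 = 1 + 13*K*t)
k(-9, 20)*L(T(4, 6), -13) = (1 + 13*20*(-9))*(-7 + 5*(-13)) = (1 - 2340)*(-7 - 65) = -2339*(-72) = 168408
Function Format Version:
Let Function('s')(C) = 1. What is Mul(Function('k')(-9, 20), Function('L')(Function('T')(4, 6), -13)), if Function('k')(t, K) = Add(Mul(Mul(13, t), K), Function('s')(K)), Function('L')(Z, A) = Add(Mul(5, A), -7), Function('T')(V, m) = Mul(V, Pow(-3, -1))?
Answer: 168408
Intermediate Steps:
Function('T')(V, m) = Mul(Rational(-1, 3), V) (Function('T')(V, m) = Mul(V, Rational(-1, 3)) = Mul(Rational(-1, 3), V))
Function('L')(Z, A) = Add(-7, Mul(5, A))
Function('k')(t, K) = Add(1, Mul(13, K, t)) (Function('k')(t, K) = Add(Mul(Mul(13, t), K), 1) = Add(Mul(13, K, t), 1) = Add(1, Mul(13, K, t)))
Mul(Function('k')(-9, 20), Function('L')(Function('T')(4, 6), -13)) = Mul(Add(1, Mul(13, 20, -9)), Add(-7, Mul(5, -13))) = Mul(Add(1, -2340), Add(-7, -65)) = Mul(-2339, -72) = 168408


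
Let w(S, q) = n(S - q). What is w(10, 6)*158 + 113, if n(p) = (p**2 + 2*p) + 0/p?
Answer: 3905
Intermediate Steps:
n(p) = p**2 + 2*p (n(p) = (p**2 + 2*p) + 0 = p**2 + 2*p)
w(S, q) = (S - q)*(2 + S - q) (w(S, q) = (S - q)*(2 + (S - q)) = (S - q)*(2 + S - q))
w(10, 6)*158 + 113 = ((10 - 1*6)*(2 + 10 - 1*6))*158 + 113 = ((10 - 6)*(2 + 10 - 6))*158 + 113 = (4*6)*158 + 113 = 24*158 + 113 = 3792 + 113 = 3905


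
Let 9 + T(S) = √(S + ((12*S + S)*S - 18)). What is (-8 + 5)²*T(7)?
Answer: -81 + 9*√626 ≈ 144.18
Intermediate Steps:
T(S) = -9 + √(-18 + S + 13*S²) (T(S) = -9 + √(S + ((12*S + S)*S - 18)) = -9 + √(S + ((13*S)*S - 18)) = -9 + √(S + (13*S² - 18)) = -9 + √(S + (-18 + 13*S²)) = -9 + √(-18 + S + 13*S²))
(-8 + 5)²*T(7) = (-8 + 5)²*(-9 + √(-18 + 7 + 13*7²)) = (-3)²*(-9 + √(-18 + 7 + 13*49)) = 9*(-9 + √(-18 + 7 + 637)) = 9*(-9 + √626) = -81 + 9*√626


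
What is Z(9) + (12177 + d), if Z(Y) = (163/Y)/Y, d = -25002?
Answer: -1038662/81 ≈ -12823.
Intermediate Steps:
Z(Y) = 163/Y**2
Z(9) + (12177 + d) = 163/9**2 + (12177 - 25002) = 163*(1/81) - 12825 = 163/81 - 12825 = -1038662/81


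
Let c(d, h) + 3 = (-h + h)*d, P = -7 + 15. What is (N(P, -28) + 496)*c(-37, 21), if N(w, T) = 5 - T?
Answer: -1587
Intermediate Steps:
P = 8
c(d, h) = -3 (c(d, h) = -3 + (-h + h)*d = -3 + 0*d = -3 + 0 = -3)
(N(P, -28) + 496)*c(-37, 21) = ((5 - 1*(-28)) + 496)*(-3) = ((5 + 28) + 496)*(-3) = (33 + 496)*(-3) = 529*(-3) = -1587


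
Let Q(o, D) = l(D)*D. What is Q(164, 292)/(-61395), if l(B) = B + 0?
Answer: -85264/61395 ≈ -1.3888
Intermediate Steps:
l(B) = B
Q(o, D) = D² (Q(o, D) = D*D = D²)
Q(164, 292)/(-61395) = 292²/(-61395) = 85264*(-1/61395) = -85264/61395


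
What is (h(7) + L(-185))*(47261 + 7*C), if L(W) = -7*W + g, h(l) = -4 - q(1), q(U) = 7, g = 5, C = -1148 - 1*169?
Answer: 49036138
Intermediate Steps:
C = -1317 (C = -1148 - 169 = -1317)
h(l) = -11 (h(l) = -4 - 1*7 = -4 - 7 = -11)
L(W) = 5 - 7*W (L(W) = -7*W + 5 = 5 - 7*W)
(h(7) + L(-185))*(47261 + 7*C) = (-11 + (5 - 7*(-185)))*(47261 + 7*(-1317)) = (-11 + (5 + 1295))*(47261 - 9219) = (-11 + 1300)*38042 = 1289*38042 = 49036138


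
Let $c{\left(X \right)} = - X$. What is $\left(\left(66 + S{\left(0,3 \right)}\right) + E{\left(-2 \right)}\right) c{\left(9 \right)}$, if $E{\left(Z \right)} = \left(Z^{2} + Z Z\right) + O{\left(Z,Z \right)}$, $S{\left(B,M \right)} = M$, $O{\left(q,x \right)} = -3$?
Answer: $-666$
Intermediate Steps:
$E{\left(Z \right)} = -3 + 2 Z^{2}$ ($E{\left(Z \right)} = \left(Z^{2} + Z Z\right) - 3 = \left(Z^{2} + Z^{2}\right) - 3 = 2 Z^{2} - 3 = -3 + 2 Z^{2}$)
$\left(\left(66 + S{\left(0,3 \right)}\right) + E{\left(-2 \right)}\right) c{\left(9 \right)} = \left(\left(66 + 3\right) - \left(3 - 2 \left(-2\right)^{2}\right)\right) \left(\left(-1\right) 9\right) = \left(69 + \left(-3 + 2 \cdot 4\right)\right) \left(-9\right) = \left(69 + \left(-3 + 8\right)\right) \left(-9\right) = \left(69 + 5\right) \left(-9\right) = 74 \left(-9\right) = -666$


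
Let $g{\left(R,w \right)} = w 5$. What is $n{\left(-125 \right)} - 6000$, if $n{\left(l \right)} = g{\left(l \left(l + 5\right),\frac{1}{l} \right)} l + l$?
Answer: $-6120$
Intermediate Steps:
$g{\left(R,w \right)} = 5 w$
$n{\left(l \right)} = 5 + l$ ($n{\left(l \right)} = \frac{5}{l} l + l = 5 + l$)
$n{\left(-125 \right)} - 6000 = \left(5 - 125\right) - 6000 = -120 - 6000 = -6120$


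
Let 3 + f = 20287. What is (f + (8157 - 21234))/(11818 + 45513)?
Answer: 7207/57331 ≈ 0.12571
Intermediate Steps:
f = 20284 (f = -3 + 20287 = 20284)
(f + (8157 - 21234))/(11818 + 45513) = (20284 + (8157 - 21234))/(11818 + 45513) = (20284 - 13077)/57331 = 7207*(1/57331) = 7207/57331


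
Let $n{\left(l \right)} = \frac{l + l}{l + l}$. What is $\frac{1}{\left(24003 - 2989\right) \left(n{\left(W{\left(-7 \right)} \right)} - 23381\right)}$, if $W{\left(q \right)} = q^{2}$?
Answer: $- \frac{1}{491307320} \approx -2.0354 \cdot 10^{-9}$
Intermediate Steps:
$n{\left(l \right)} = 1$ ($n{\left(l \right)} = \frac{2 l}{2 l} = 2 l \frac{1}{2 l} = 1$)
$\frac{1}{\left(24003 - 2989\right) \left(n{\left(W{\left(-7 \right)} \right)} - 23381\right)} = \frac{1}{\left(24003 - 2989\right) \left(1 - 23381\right)} = \frac{1}{21014 \left(-23380\right)} = \frac{1}{-491307320} = - \frac{1}{491307320}$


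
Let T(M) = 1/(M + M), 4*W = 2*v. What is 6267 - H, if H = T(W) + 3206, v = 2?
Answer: 6121/2 ≈ 3060.5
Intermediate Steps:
W = 1 (W = (2*2)/4 = (1/4)*4 = 1)
T(M) = 1/(2*M)
H = 6413/2 (H = (1/2)/1 + 3206 = (1/2)*1 + 3206 = 1/2 + 3206 = 6413/2 ≈ 3206.5)
6267 - H = 6267 - 1*6413/2 = 6267 - 6413/2 = 6121/2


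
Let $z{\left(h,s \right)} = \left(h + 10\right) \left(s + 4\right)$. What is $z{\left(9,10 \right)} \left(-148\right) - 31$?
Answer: $-39399$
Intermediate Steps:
$z{\left(h,s \right)} = \left(4 + s\right) \left(10 + h\right)$ ($z{\left(h,s \right)} = \left(10 + h\right) \left(4 + s\right) = \left(4 + s\right) \left(10 + h\right)$)
$z{\left(9,10 \right)} \left(-148\right) - 31 = \left(40 + 4 \cdot 9 + 10 \cdot 10 + 9 \cdot 10\right) \left(-148\right) - 31 = \left(40 + 36 + 100 + 90\right) \left(-148\right) - 31 = 266 \left(-148\right) - 31 = -39368 - 31 = -39399$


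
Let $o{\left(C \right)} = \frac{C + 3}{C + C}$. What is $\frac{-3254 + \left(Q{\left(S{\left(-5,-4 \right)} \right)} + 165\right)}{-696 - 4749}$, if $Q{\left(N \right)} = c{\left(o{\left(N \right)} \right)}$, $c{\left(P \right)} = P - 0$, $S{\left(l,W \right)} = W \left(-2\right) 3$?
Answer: $\frac{9883}{17424} \approx 0.56721$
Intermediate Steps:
$S{\left(l,W \right)} = - 6 W$ ($S{\left(l,W \right)} = - 2 W 3 = - 6 W$)
$o{\left(C \right)} = \frac{3 + C}{2 C}$
$c{\left(P \right)} = P$ ($c{\left(P \right)} = P + 0 = P$)
$Q{\left(N \right)} = \frac{3 + N}{2 N}$
$\frac{-3254 + \left(Q{\left(S{\left(-5,-4 \right)} \right)} + 165\right)}{-696 - 4749} = \frac{-3254 + \left(\frac{3 - -24}{2 \left(\left(-6\right) \left(-4\right)\right)} + 165\right)}{-696 - 4749} = \frac{-3254 + \left(\frac{3 + 24}{2 \cdot 24} + 165\right)}{-5445} = \left(-3254 + \left(\frac{1}{2} \cdot \frac{1}{24} \cdot 27 + 165\right)\right) \left(- \frac{1}{5445}\right) = \left(-3254 + \left(\frac{9}{16} + 165\right)\right) \left(- \frac{1}{5445}\right) = \left(-3254 + \frac{2649}{16}\right) \left(- \frac{1}{5445}\right) = \left(- \frac{49415}{16}\right) \left(- \frac{1}{5445}\right) = \frac{9883}{17424}$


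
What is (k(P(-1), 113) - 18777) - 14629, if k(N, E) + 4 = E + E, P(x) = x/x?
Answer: -33184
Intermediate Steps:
P(x) = 1
k(N, E) = -4 + 2*E (k(N, E) = -4 + (E + E) = -4 + 2*E)
(k(P(-1), 113) - 18777) - 14629 = ((-4 + 2*113) - 18777) - 14629 = ((-4 + 226) - 18777) - 14629 = (222 - 18777) - 14629 = -18555 - 14629 = -33184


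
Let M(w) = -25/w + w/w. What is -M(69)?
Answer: -44/69 ≈ -0.63768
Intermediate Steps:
M(w) = 1 - 25/w (M(w) = -25/w + 1 = 1 - 25/w)
-M(69) = -(-25 + 69)/69 = -44/69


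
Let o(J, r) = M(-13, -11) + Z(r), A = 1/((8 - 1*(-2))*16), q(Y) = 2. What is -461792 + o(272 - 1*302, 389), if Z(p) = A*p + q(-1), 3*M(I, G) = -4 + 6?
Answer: -221657713/480 ≈ -4.6179e+5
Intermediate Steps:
A = 1/160 (A = (1/16)/(8 + 2) = (1/16)/10 = (1/10)*(1/16) = 1/160 ≈ 0.0062500)
M(I, G) = 2/3 (M(I, G) = (-4 + 6)/3 = (1/3)*2 = 2/3)
Z(p) = 2 + p/160 (Z(p) = p/160 + 2 = 2 + p/160)
o(J, r) = 8/3 + r/160 (o(J, r) = 2/3 + (2 + r/160) = 8/3 + r/160)
-461792 + o(272 - 1*302, 389) = -461792 + (8/3 + (1/160)*389) = -461792 + (8/3 + 389/160) = -461792 + 2447/480 = -221657713/480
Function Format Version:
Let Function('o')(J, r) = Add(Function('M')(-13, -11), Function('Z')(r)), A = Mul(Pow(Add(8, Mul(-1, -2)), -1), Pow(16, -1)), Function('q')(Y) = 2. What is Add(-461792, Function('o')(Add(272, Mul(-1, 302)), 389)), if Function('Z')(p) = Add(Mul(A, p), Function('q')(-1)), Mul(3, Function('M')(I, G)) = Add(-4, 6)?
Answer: Rational(-221657713, 480) ≈ -4.6179e+5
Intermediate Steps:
A = Rational(1, 160) (A = Mul(Pow(Add(8, 2), -1), Rational(1, 16)) = Mul(Pow(10, -1), Rational(1, 16)) = Mul(Rational(1, 10), Rational(1, 16)) = Rational(1, 160) ≈ 0.0062500)
Function('M')(I, G) = Rational(2, 3) (Function('M')(I, G) = Mul(Rational(1, 3), Add(-4, 6)) = Mul(Rational(1, 3), 2) = Rational(2, 3))
Function('Z')(p) = Add(2, Mul(Rational(1, 160), p)) (Function('Z')(p) = Add(Mul(Rational(1, 160), p), 2) = Add(2, Mul(Rational(1, 160), p)))
Function('o')(J, r) = Add(Rational(8, 3), Mul(Rational(1, 160), r)) (Function('o')(J, r) = Add(Rational(2, 3), Add(2, Mul(Rational(1, 160), r))) = Add(Rational(8, 3), Mul(Rational(1, 160), r)))
Add(-461792, Function('o')(Add(272, Mul(-1, 302)), 389)) = Add(-461792, Add(Rational(8, 3), Mul(Rational(1, 160), 389))) = Add(-461792, Add(Rational(8, 3), Rational(389, 160))) = Add(-461792, Rational(2447, 480)) = Rational(-221657713, 480)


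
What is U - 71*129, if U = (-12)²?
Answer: -9015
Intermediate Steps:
U = 144
U - 71*129 = 144 - 71*129 = 144 - 9159 = -9015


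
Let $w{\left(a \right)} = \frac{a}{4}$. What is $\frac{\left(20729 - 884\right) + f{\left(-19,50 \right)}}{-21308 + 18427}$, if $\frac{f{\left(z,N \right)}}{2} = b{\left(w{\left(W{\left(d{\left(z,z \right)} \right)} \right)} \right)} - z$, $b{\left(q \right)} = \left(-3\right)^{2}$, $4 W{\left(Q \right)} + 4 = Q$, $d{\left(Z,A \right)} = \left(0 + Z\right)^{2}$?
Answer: $- \frac{19901}{2881} \approx -6.9077$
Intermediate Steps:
$d{\left(Z,A \right)} = Z^{2}$
$W{\left(Q \right)} = -1 + \frac{Q}{4}$
$w{\left(a \right)} = \frac{a}{4}$ ($w{\left(a \right)} = a \frac{1}{4} = \frac{a}{4}$)
$b{\left(q \right)} = 9$
$f{\left(z,N \right)} = 18 - 2 z$ ($f{\left(z,N \right)} = 2 \left(9 - z\right) = 18 - 2 z$)
$\frac{\left(20729 - 884\right) + f{\left(-19,50 \right)}}{-21308 + 18427} = \frac{\left(20729 - 884\right) + \left(18 - -38\right)}{-21308 + 18427} = \frac{19845 + \left(18 + 38\right)}{-2881} = \left(19845 + 56\right) \left(- \frac{1}{2881}\right) = 19901 \left(- \frac{1}{2881}\right) = - \frac{19901}{2881}$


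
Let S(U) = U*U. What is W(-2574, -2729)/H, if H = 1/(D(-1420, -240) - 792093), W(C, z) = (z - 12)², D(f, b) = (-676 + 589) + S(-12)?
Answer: -5950630622916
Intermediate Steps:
S(U) = U²
D(f, b) = 57 (D(f, b) = (-676 + 589) + (-12)² = -87 + 144 = 57)
W(C, z) = (-12 + z)²
H = -1/792036 (H = 1/(57 - 792093) = 1/(-792036) = -1/792036 ≈ -1.2626e-6)
W(-2574, -2729)/H = (-12 - 2729)²/(-1/792036) = (-2741)²*(-792036) = 7513081*(-792036) = -5950630622916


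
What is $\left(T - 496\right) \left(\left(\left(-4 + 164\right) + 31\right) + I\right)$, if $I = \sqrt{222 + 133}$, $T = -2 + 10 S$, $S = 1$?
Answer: $-93208 - 488 \sqrt{355} \approx -1.024 \cdot 10^{5}$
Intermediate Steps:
$T = 8$ ($T = -2 + 10 \cdot 1 = -2 + 10 = 8$)
$I = \sqrt{355} \approx 18.841$
$\left(T - 496\right) \left(\left(\left(-4 + 164\right) + 31\right) + I\right) = \left(8 - 496\right) \left(\left(\left(-4 + 164\right) + 31\right) + \sqrt{355}\right) = - 488 \left(\left(160 + 31\right) + \sqrt{355}\right) = - 488 \left(191 + \sqrt{355}\right) = -93208 - 488 \sqrt{355}$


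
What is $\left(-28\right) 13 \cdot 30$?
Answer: $-10920$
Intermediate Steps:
$\left(-28\right) 13 \cdot 30 = \left(-364\right) 30 = -10920$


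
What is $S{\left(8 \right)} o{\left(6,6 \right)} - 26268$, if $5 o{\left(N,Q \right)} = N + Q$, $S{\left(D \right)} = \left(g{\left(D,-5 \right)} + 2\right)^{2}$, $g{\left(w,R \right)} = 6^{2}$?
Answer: $- \frac{114012}{5} \approx -22802.0$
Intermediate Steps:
$g{\left(w,R \right)} = 36$
$S{\left(D \right)} = 1444$ ($S{\left(D \right)} = \left(36 + 2\right)^{2} = 38^{2} = 1444$)
$o{\left(N,Q \right)} = \frac{N}{5} + \frac{Q}{5}$ ($o{\left(N,Q \right)} = \frac{N + Q}{5} = \frac{N}{5} + \frac{Q}{5}$)
$S{\left(8 \right)} o{\left(6,6 \right)} - 26268 = 1444 \left(\frac{1}{5} \cdot 6 + \frac{1}{5} \cdot 6\right) - 26268 = 1444 \left(\frac{6}{5} + \frac{6}{5}\right) - 26268 = 1444 \cdot \frac{12}{5} - 26268 = \frac{17328}{5} - 26268 = - \frac{114012}{5}$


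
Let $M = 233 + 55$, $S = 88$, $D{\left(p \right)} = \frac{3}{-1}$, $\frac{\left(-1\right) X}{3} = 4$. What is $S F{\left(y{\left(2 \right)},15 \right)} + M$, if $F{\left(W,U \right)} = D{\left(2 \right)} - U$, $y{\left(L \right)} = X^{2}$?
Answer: $-1296$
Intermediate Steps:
$X = -12$ ($X = \left(-3\right) 4 = -12$)
$D{\left(p \right)} = -3$ ($D{\left(p \right)} = 3 \left(-1\right) = -3$)
$y{\left(L \right)} = 144$ ($y{\left(L \right)} = \left(-12\right)^{2} = 144$)
$F{\left(W,U \right)} = -3 - U$
$M = 288$
$S F{\left(y{\left(2 \right)},15 \right)} + M = 88 \left(-3 - 15\right) + 288 = 88 \left(-18\right) + 288 = -1584 + 288 = -1296$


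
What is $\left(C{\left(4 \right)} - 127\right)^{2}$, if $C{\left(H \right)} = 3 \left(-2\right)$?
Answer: $17689$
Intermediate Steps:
$C{\left(H \right)} = -6$
$\left(C{\left(4 \right)} - 127\right)^{2} = \left(-6 - 127\right)^{2} = \left(-133\right)^{2} = 17689$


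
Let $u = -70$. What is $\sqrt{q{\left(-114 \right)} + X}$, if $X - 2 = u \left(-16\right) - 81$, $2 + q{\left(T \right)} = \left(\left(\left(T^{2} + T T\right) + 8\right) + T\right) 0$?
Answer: $\sqrt{1039} \approx 32.234$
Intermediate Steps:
$q{\left(T \right)} = -2$ ($q{\left(T \right)} = -2 + \left(\left(\left(T^{2} + T T\right) + 8\right) + T\right) 0 = -2 + \left(\left(\left(T^{2} + T^{2}\right) + 8\right) + T\right) 0 = -2 + \left(\left(2 T^{2} + 8\right) + T\right) 0 = -2 + \left(\left(8 + 2 T^{2}\right) + T\right) 0 = -2 + \left(8 + T + 2 T^{2}\right) 0 = -2 + 0 = -2$)
$X = 1041$ ($X = 2 - -1039 = 2 + \left(1120 - 81\right) = 2 + 1039 = 1041$)
$\sqrt{q{\left(-114 \right)} + X} = \sqrt{-2 + 1041} = \sqrt{1039}$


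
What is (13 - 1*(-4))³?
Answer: 4913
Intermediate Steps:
(13 - 1*(-4))³ = (13 + 4)³ = 17³ = 4913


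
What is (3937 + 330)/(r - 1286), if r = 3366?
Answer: 4267/2080 ≈ 2.0514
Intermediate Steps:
(3937 + 330)/(r - 1286) = (3937 + 330)/(3366 - 1286) = 4267/2080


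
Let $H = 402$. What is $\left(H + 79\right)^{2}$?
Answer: $231361$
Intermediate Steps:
$\left(H + 79\right)^{2} = \left(402 + 79\right)^{2} = 481^{2} = 231361$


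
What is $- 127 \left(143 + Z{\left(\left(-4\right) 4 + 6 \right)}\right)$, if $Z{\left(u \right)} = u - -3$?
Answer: $-17272$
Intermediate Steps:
$Z{\left(u \right)} = 3 + u$ ($Z{\left(u \right)} = u + 3 = 3 + u$)
$- 127 \left(143 + Z{\left(\left(-4\right) 4 + 6 \right)}\right) = - 127 \left(143 + \left(3 + \left(\left(-4\right) 4 + 6\right)\right)\right) = - 127 \left(143 + \left(3 + \left(-16 + 6\right)\right)\right) = - 127 \left(143 + \left(3 - 10\right)\right) = - 127 \left(143 - 7\right) = \left(-127\right) 136 = -17272$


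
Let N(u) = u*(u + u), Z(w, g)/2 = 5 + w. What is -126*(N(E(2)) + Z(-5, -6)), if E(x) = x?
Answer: -1008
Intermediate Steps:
Z(w, g) = 10 + 2*w (Z(w, g) = 2*(5 + w) = 10 + 2*w)
N(u) = 2*u**2 (N(u) = u*(2*u) = 2*u**2)
-126*(N(E(2)) + Z(-5, -6)) = -126*(2*2**2 + (10 + 2*(-5))) = -126*(2*4 + (10 - 10)) = -126*(8 + 0) = -126*8 = -1008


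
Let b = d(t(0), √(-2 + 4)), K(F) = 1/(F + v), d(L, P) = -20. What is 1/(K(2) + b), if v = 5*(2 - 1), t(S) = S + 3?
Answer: -7/139 ≈ -0.050360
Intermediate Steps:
t(S) = 3 + S
v = 5 (v = 5*1 = 5)
K(F) = 1/(5 + F) (K(F) = 1/(F + 5) = 1/(5 + F))
b = -20
1/(K(2) + b) = 1/(1/(5 + 2) - 20) = 1/(1/7 - 20) = 1/(⅐ - 20) = 1/(-139/7) = -7/139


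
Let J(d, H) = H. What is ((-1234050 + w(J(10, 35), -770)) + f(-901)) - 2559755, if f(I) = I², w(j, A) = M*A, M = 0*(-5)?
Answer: -2982004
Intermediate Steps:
M = 0
w(j, A) = 0 (w(j, A) = 0*A = 0)
((-1234050 + w(J(10, 35), -770)) + f(-901)) - 2559755 = ((-1234050 + 0) + (-901)²) - 2559755 = (-1234050 + 811801) - 2559755 = -422249 - 2559755 = -2982004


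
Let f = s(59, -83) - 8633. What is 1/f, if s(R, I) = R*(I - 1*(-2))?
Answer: -1/13412 ≈ -7.4560e-5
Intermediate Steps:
s(R, I) = R*(2 + I) (s(R, I) = R*(I + 2) = R*(2 + I))
f = -13412 (f = 59*(2 - 83) - 8633 = 59*(-81) - 8633 = -4779 - 8633 = -13412)
1/f = 1/(-13412) = -1/13412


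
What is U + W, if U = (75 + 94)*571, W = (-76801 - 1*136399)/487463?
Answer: 47039478837/487463 ≈ 96499.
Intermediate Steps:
W = -213200/487463 (W = (-76801 - 136399)*(1/487463) = -213200*1/487463 = -213200/487463 ≈ -0.43737)
U = 96499 (U = 169*571 = 96499)
U + W = 96499 - 213200/487463 = 47039478837/487463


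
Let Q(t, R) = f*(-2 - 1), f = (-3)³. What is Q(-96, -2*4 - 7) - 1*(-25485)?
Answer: 25566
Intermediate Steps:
f = -27
Q(t, R) = 81 (Q(t, R) = -27*(-2 - 1) = -27*(-3) = 81)
Q(-96, -2*4 - 7) - 1*(-25485) = 81 - 1*(-25485) = 81 + 25485 = 25566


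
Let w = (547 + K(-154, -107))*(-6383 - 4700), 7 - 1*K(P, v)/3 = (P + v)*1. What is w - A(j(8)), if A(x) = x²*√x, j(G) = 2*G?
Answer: -14974157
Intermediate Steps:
K(P, v) = 21 - 3*P - 3*v (K(P, v) = 21 - 3*(P + v) = 21 + (-3*P - 3*v) = 21 - 3*P - 3*v)
w = -14973133 (w = (547 + (21 - 3*(-154) - 3*(-107)))*(-6383 - 4700) = (547 + (21 + 462 + 321))*(-11083) = (547 + 804)*(-11083) = 1351*(-11083) = -14973133)
A(x) = x^(5/2)
w - A(j(8)) = -14973133 - (2*8)^(5/2) = -14973133 - 16^(5/2) = -14973133 - 1*1024 = -14973133 - 1024 = -14974157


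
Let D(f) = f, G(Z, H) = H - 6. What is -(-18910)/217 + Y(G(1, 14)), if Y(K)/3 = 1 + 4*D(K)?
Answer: 1303/7 ≈ 186.14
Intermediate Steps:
G(Z, H) = -6 + H
Y(K) = 3 + 12*K (Y(K) = 3*(1 + 4*K) = 3 + 12*K)
-(-18910)/217 + Y(G(1, 14)) = -(-18910)/217 + (3 + 12*(-6 + 14)) = -(-18910)/217 + (3 + 12*8) = -61*(-10/7) + (3 + 96) = 610/7 + 99 = 1303/7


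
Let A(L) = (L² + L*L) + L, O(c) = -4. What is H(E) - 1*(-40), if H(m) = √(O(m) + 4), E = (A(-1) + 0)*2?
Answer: 40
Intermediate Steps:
A(L) = L + 2*L² (A(L) = (L² + L²) + L = 2*L² + L = L + 2*L²)
E = 2 (E = (-(1 + 2*(-1)) + 0)*2 = (-(1 - 2) + 0)*2 = (-1*(-1) + 0)*2 = (1 + 0)*2 = 1*2 = 2)
H(m) = 0 (H(m) = √(-4 + 4) = √0 = 0)
H(E) - 1*(-40) = 0 - 1*(-40) = 0 + 40 = 40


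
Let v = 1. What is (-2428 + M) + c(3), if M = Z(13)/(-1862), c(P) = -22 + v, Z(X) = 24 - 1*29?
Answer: -4560033/1862 ≈ -2449.0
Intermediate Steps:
Z(X) = -5 (Z(X) = 24 - 29 = -5)
c(P) = -21 (c(P) = -22 + 1 = -21)
M = 5/1862 (M = -5/(-1862) = -5*(-1/1862) = 5/1862 ≈ 0.0026853)
(-2428 + M) + c(3) = (-2428 + 5/1862) - 21 = -4520931/1862 - 21 = -4560033/1862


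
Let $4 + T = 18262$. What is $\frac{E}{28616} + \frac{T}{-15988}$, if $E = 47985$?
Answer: $\frac{1248537}{2334248} \approx 0.53488$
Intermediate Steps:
$T = 18258$ ($T = -4 + 18262 = 18258$)
$\frac{E}{28616} + \frac{T}{-15988} = \frac{47985}{28616} + \frac{18258}{-15988} = 47985 \cdot \frac{1}{28616} + 18258 \left(- \frac{1}{15988}\right) = \frac{6855}{4088} - \frac{9129}{7994} = \frac{1248537}{2334248}$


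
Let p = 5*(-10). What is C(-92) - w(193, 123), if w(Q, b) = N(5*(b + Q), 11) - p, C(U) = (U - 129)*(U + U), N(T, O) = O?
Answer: 40603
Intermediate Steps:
C(U) = 2*U*(-129 + U) (C(U) = (-129 + U)*(2*U) = 2*U*(-129 + U))
p = -50
w(Q, b) = 61 (w(Q, b) = 11 - 1*(-50) = 11 + 50 = 61)
C(-92) - w(193, 123) = 2*(-92)*(-129 - 92) - 1*61 = 2*(-92)*(-221) - 61 = 40664 - 61 = 40603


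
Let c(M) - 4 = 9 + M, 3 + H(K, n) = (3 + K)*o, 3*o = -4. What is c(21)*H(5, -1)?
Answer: -1394/3 ≈ -464.67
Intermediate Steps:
o = -4/3 (o = (⅓)*(-4) = -4/3 ≈ -1.3333)
H(K, n) = -7 - 4*K/3 (H(K, n) = -3 + (3 + K)*(-4/3) = -3 + (-4 - 4*K/3) = -7 - 4*K/3)
c(M) = 13 + M (c(M) = 4 + (9 + M) = 13 + M)
c(21)*H(5, -1) = (13 + 21)*(-7 - 4/3*5) = 34*(-7 - 20/3) = 34*(-41/3) = -1394/3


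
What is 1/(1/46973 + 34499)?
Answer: 46973/1620521528 ≈ 2.8986e-5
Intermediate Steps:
1/(1/46973 + 34499) = 1/(1620521528/46973) = 46973/1620521528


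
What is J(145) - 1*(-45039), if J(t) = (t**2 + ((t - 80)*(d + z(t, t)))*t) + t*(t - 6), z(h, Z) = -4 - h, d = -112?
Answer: -2373706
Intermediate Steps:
J(t) = t**2 + t*(-6 + t) + t*(-116 - t)*(-80 + t) (J(t) = (t**2 + ((t - 80)*(-112 + (-4 - t)))*t) + t*(t - 6) = (t**2 + ((-80 + t)*(-116 - t))*t) + t*(-6 + t) = (t**2 + ((-116 - t)*(-80 + t))*t) + t*(-6 + t) = (t**2 + t*(-116 - t)*(-80 + t)) + t*(-6 + t) = t**2 + t*(-6 + t) + t*(-116 - t)*(-80 + t))
J(145) - 1*(-45039) = 145*(9274 - 1*145**2 - 34*145) - 1*(-45039) = 145*(9274 - 1*21025 - 4930) + 45039 = 145*(9274 - 21025 - 4930) + 45039 = 145*(-16681) + 45039 = -2418745 + 45039 = -2373706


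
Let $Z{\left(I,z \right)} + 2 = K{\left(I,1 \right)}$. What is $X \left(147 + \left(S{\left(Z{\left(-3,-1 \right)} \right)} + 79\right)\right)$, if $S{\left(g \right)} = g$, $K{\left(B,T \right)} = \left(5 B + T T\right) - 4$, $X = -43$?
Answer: $-8858$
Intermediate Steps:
$K{\left(B,T \right)} = -4 + T^{2} + 5 B$ ($K{\left(B,T \right)} = \left(5 B + T^{2}\right) - 4 = \left(T^{2} + 5 B\right) - 4 = -4 + T^{2} + 5 B$)
$Z{\left(I,z \right)} = -5 + 5 I$ ($Z{\left(I,z \right)} = -2 + \left(-4 + 1^{2} + 5 I\right) = -2 + \left(-4 + 1 + 5 I\right) = -2 + \left(-3 + 5 I\right) = -5 + 5 I$)
$X \left(147 + \left(S{\left(Z{\left(-3,-1 \right)} \right)} + 79\right)\right) = - 43 \left(147 + \left(\left(-5 + 5 \left(-3\right)\right) + 79\right)\right) = - 43 \left(147 + \left(\left(-5 - 15\right) + 79\right)\right) = - 43 \left(147 + \left(-20 + 79\right)\right) = - 43 \left(147 + 59\right) = \left(-43\right) 206 = -8858$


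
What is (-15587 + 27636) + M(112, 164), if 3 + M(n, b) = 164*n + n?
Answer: 30526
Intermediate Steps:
M(n, b) = -3 + 165*n (M(n, b) = -3 + (164*n + n) = -3 + 165*n)
(-15587 + 27636) + M(112, 164) = (-15587 + 27636) + (-3 + 165*112) = 12049 + (-3 + 18480) = 12049 + 18477 = 30526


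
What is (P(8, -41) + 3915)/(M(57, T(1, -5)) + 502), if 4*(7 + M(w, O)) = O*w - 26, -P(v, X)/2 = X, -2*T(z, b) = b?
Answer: 4568/599 ≈ 7.6260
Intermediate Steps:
T(z, b) = -b/2
P(v, X) = -2*X
M(w, O) = -27/2 + O*w/4 (M(w, O) = -7 + (O*w - 26)/4 = -7 + (-26 + O*w)/4 = -7 + (-13/2 + O*w/4) = -27/2 + O*w/4)
(P(8, -41) + 3915)/(M(57, T(1, -5)) + 502) = (-2*(-41) + 3915)/((-27/2 + (¼)*(-½*(-5))*57) + 502) = (82 + 3915)/((-27/2 + (¼)*(5/2)*57) + 502) = 3997/((-27/2 + 285/8) + 502) = 3997/(177/8 + 502) = 3997/(4193/8) = 3997*(8/4193) = 4568/599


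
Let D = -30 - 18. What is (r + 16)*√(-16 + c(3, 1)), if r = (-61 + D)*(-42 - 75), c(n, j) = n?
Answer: 12769*I*√13 ≈ 46039.0*I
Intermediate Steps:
D = -48
r = 12753 (r = (-61 - 48)*(-42 - 75) = -109*(-117) = 12753)
(r + 16)*√(-16 + c(3, 1)) = (12753 + 16)*√(-16 + 3) = 12769*√(-13) = 12769*(I*√13) = 12769*I*√13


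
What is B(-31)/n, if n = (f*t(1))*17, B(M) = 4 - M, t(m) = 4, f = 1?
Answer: 35/68 ≈ 0.51471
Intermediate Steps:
n = 68 (n = (1*4)*17 = 4*17 = 68)
B(-31)/n = (4 - 1*(-31))/68 = (4 + 31)*(1/68) = 35*(1/68) = 35/68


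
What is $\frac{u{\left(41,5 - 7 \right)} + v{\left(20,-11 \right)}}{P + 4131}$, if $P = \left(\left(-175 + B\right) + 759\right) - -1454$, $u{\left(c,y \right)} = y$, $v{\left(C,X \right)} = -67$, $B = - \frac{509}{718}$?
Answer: $- \frac{49542}{4428833} \approx -0.011186$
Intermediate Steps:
$B = - \frac{509}{718}$ ($B = \left(-509\right) \frac{1}{718} = - \frac{509}{718} \approx -0.70891$)
$P = \frac{1462775}{718}$ ($P = \left(\left(-175 - \frac{509}{718}\right) + 759\right) - -1454 = \left(- \frac{126159}{718} + 759\right) + 1454 = \frac{418803}{718} + 1454 = \frac{1462775}{718} \approx 2037.3$)
$\frac{u{\left(41,5 - 7 \right)} + v{\left(20,-11 \right)}}{P + 4131} = \frac{\left(5 - 7\right) - 67}{\frac{1462775}{718} + 4131} = \frac{\left(5 - 7\right) - 67}{\frac{4428833}{718}} = \left(-2 - 67\right) \frac{718}{4428833} = \left(-69\right) \frac{718}{4428833} = - \frac{49542}{4428833}$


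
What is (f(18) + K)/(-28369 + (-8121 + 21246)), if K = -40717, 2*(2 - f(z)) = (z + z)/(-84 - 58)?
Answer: 722689/270581 ≈ 2.6709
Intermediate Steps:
f(z) = 2 + z/142 (f(z) = 2 - (z + z)/(2*(-84 - 58)) = 2 - 2*z/(2*(-142)) = 2 - 2*z*(-1)/(2*142) = 2 - (-1)*z/142 = 2 + z/142)
(f(18) + K)/(-28369 + (-8121 + 21246)) = ((2 + (1/142)*18) - 40717)/(-28369 + (-8121 + 21246)) = ((2 + 9/71) - 40717)/(-28369 + 13125) = (151/71 - 40717)/(-15244) = -2890756/71*(-1/15244) = 722689/270581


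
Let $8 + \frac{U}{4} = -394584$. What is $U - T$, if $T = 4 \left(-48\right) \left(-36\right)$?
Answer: $-1585280$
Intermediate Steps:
$T = 6912$ ($T = \left(-192\right) \left(-36\right) = 6912$)
$U = -1578368$ ($U = -32 + 4 \left(-394584\right) = -32 - 1578336 = -1578368$)
$U - T = -1578368 - 6912 = -1585280$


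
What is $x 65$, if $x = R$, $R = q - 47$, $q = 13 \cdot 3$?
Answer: $-520$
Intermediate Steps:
$q = 39$
$R = -8$ ($R = 39 - 47 = -8$)
$x = -8$
$x 65 = \left(-8\right) 65 = -520$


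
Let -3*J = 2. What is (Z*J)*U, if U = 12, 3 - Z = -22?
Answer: -200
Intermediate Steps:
J = -⅔ (J = -⅓*2 = -⅔ ≈ -0.66667)
Z = 25 (Z = 3 - 1*(-22) = 3 + 22 = 25)
(Z*J)*U = (25*(-⅔))*12 = -50/3*12 = -200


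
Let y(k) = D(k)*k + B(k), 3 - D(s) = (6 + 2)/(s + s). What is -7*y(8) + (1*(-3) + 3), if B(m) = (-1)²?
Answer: -147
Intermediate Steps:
B(m) = 1
D(s) = 3 - 4/s (D(s) = 3 - (6 + 2)/(s + s) = 3 - 8/(2*s) = 3 - 8*1/(2*s) = 3 - 4/s)
y(k) = 1 + k*(3 - 4/k) (y(k) = (3 - 4/k)*k + 1 = k*(3 - 4/k) + 1 = 1 + k*(3 - 4/k))
-7*y(8) + (1*(-3) + 3) = -7*(-3 + 3*8) + (1*(-3) + 3) = -7*(-3 + 24) + (-3 + 3) = -7*21 + 0 = -147 + 0 = -147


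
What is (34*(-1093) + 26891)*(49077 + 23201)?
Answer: -742367338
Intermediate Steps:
(34*(-1093) + 26891)*(49077 + 23201) = (-37162 + 26891)*72278 = -10271*72278 = -742367338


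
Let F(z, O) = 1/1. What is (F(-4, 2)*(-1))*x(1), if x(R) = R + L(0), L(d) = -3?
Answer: 2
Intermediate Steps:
F(z, O) = 1 (F(z, O) = 1*1 = 1)
x(R) = -3 + R (x(R) = R - 3 = -3 + R)
(F(-4, 2)*(-1))*x(1) = (1*(-1))*(-3 + 1) = -1*(-2) = 2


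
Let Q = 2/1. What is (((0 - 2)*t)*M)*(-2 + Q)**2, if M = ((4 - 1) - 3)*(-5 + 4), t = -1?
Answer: 0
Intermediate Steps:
Q = 2 (Q = 2*1 = 2)
M = 0 (M = (3 - 3)*(-1) = 0*(-1) = 0)
(((0 - 2)*t)*M)*(-2 + Q)**2 = (((0 - 2)*(-1))*0)*(-2 + 2)**2 = (-2*(-1)*0)*0**2 = (2*0)*0 = 0*0 = 0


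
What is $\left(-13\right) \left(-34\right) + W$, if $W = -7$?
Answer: $435$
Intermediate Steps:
$\left(-13\right) \left(-34\right) + W = \left(-13\right) \left(-34\right) - 7 = 442 - 7 = 435$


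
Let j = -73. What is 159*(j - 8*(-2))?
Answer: -9063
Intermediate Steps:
159*(j - 8*(-2)) = 159*(-73 - 8*(-2)) = 159*(-73 + 16) = 159*(-57) = -9063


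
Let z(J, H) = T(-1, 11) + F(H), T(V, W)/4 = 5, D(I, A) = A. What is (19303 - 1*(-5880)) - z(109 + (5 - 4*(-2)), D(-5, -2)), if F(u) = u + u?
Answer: 25167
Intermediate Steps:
F(u) = 2*u
T(V, W) = 20 (T(V, W) = 4*5 = 20)
z(J, H) = 20 + 2*H
(19303 - 1*(-5880)) - z(109 + (5 - 4*(-2)), D(-5, -2)) = (19303 - 1*(-5880)) - (20 + 2*(-2)) = (19303 + 5880) - (20 - 4) = 25183 - 1*16 = 25183 - 16 = 25167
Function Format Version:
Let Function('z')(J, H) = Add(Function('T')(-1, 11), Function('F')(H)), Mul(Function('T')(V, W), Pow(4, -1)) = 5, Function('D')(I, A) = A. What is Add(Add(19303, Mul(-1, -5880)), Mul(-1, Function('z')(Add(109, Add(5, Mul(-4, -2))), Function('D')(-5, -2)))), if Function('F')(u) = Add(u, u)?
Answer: 25167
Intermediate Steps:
Function('F')(u) = Mul(2, u)
Function('T')(V, W) = 20 (Function('T')(V, W) = Mul(4, 5) = 20)
Function('z')(J, H) = Add(20, Mul(2, H))
Add(Add(19303, Mul(-1, -5880)), Mul(-1, Function('z')(Add(109, Add(5, Mul(-4, -2))), Function('D')(-5, -2)))) = Add(Add(19303, Mul(-1, -5880)), Mul(-1, Add(20, Mul(2, -2)))) = Add(Add(19303, 5880), Mul(-1, Add(20, -4))) = Add(25183, Mul(-1, 16)) = Add(25183, -16) = 25167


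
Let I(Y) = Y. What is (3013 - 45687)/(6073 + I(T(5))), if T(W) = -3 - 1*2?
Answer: -21337/3034 ≈ -7.0326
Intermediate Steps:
T(W) = -5 (T(W) = -3 - 2 = -5)
(3013 - 45687)/(6073 + I(T(5))) = (3013 - 45687)/(6073 - 5) = -42674/6068 = -42674*1/6068 = -21337/3034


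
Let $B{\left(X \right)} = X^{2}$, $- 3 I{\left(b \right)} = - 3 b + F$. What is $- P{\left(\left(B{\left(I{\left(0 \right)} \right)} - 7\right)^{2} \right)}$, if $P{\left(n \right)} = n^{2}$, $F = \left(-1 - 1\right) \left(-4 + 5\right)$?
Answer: $- \frac{12117361}{6561} \approx -1846.9$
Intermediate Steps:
$F = -2$ ($F = \left(-2\right) 1 = -2$)
$I{\left(b \right)} = \frac{2}{3} + b$ ($I{\left(b \right)} = - \frac{- 3 b - 2}{3} = - \frac{-2 - 3 b}{3} = \frac{2}{3} + b$)
$- P{\left(\left(B{\left(I{\left(0 \right)} \right)} - 7\right)^{2} \right)} = - \left(\left(\left(\frac{2}{3} + 0\right)^{2} - 7\right)^{2}\right)^{2} = - \left(\left(\left(\frac{2}{3}\right)^{2} - 7\right)^{2}\right)^{2} = - \left(\left(\frac{4}{9} - 7\right)^{2}\right)^{2} = - \left(\left(- \frac{59}{9}\right)^{2}\right)^{2} = - \left(\frac{3481}{81}\right)^{2} = \left(-1\right) \frac{12117361}{6561} = - \frac{12117361}{6561}$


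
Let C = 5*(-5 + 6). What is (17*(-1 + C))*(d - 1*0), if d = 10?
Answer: 680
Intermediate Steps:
C = 5 (C = 5*1 = 5)
(17*(-1 + C))*(d - 1*0) = (17*(-1 + 5))*(10 - 1*0) = (17*4)*(10 + 0) = 68*10 = 680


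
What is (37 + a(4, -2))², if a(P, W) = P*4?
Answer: 2809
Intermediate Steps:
a(P, W) = 4*P
(37 + a(4, -2))² = (37 + 4*4)² = (37 + 16)² = 53² = 2809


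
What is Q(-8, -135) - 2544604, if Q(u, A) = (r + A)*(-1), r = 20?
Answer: -2544489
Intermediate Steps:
Q(u, A) = -20 - A (Q(u, A) = (20 + A)*(-1) = -20 - A)
Q(-8, -135) - 2544604 = (-20 - 1*(-135)) - 2544604 = (-20 + 135) - 2544604 = 115 - 2544604 = -2544489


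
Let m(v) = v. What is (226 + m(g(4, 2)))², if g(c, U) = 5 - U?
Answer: 52441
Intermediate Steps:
(226 + m(g(4, 2)))² = (226 + (5 - 1*2))² = (226 + (5 - 2))² = (226 + 3)² = 229² = 52441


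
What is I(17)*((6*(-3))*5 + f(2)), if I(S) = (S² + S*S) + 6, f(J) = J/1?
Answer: -51392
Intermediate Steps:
f(J) = J (f(J) = J*1 = J)
I(S) = 6 + 2*S² (I(S) = (S² + S²) + 6 = 2*S² + 6 = 6 + 2*S²)
I(17)*((6*(-3))*5 + f(2)) = (6 + 2*17²)*((6*(-3))*5 + 2) = (6 + 2*289)*(-18*5 + 2) = (6 + 578)*(-90 + 2) = 584*(-88) = -51392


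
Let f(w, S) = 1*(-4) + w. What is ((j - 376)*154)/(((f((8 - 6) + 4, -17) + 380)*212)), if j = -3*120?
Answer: -14168/10123 ≈ -1.3996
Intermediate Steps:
f(w, S) = -4 + w
j = -360
((j - 376)*154)/(((f((8 - 6) + 4, -17) + 380)*212)) = ((-360 - 376)*154)/((((-4 + ((8 - 6) + 4)) + 380)*212)) = (-736*154)/((((-4 + (2 + 4)) + 380)*212)) = -113344*1/(212*((-4 + 6) + 380)) = -113344*1/(212*(2 + 380)) = -113344/(382*212) = -113344/80984 = -113344*1/80984 = -14168/10123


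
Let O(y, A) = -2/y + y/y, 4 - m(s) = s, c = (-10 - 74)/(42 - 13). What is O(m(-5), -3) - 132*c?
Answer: 99995/261 ≈ 383.12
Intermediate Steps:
c = -84/29 ≈ -2.8966
m(s) = 4 - s
O(y, A) = 1 - 2/y (O(y, A) = -2/y + 1 = 1 - 2/y)
O(m(-5), -3) - 132*c = (-2 + (4 - 1*(-5)))/(4 - 1*(-5)) - 132*(-84/29) = (-2 + (4 + 5))/(4 + 5) + 11088/29 = (-2 + 9)/9 + 11088/29 = (⅑)*7 + 11088/29 = 7/9 + 11088/29 = 99995/261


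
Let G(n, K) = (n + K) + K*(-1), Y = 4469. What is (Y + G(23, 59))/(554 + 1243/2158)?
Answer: 9693736/1196775 ≈ 8.0999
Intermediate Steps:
G(n, K) = n (G(n, K) = (K + n) - K = n)
(Y + G(23, 59))/(554 + 1243/2158) = (4469 + 23)/(554 + 1243/2158) = 4492/(554 + 1243*(1/2158)) = 4492/(554 + 1243/2158) = 4492/(1196775/2158) = 4492*(2158/1196775) = 9693736/1196775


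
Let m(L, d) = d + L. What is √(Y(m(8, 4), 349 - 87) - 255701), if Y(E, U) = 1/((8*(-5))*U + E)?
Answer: I*√7004866506573/5234 ≈ 505.67*I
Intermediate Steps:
m(L, d) = L + d
Y(E, U) = 1/(E - 40*U) (Y(E, U) = 1/(-40*U + E) = 1/(E - 40*U))
√(Y(m(8, 4), 349 - 87) - 255701) = √(1/((8 + 4) - 40*(349 - 87)) - 255701) = √(1/(12 - 40*262) - 255701) = √(1/(12 - 10480) - 255701) = √(1/(-10468) - 255701) = √(-1/10468 - 255701) = √(-2676678069/10468) = I*√7004866506573/5234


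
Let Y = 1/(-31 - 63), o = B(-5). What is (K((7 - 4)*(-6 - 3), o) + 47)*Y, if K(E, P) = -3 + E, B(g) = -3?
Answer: -17/94 ≈ -0.18085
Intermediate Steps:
o = -3
Y = -1/94 (Y = 1/(-94) = -1/94 ≈ -0.010638)
(K((7 - 4)*(-6 - 3), o) + 47)*Y = ((-3 + (7 - 4)*(-6 - 3)) + 47)*(-1/94) = ((-3 + 3*(-9)) + 47)*(-1/94) = ((-3 - 27) + 47)*(-1/94) = (-30 + 47)*(-1/94) = 17*(-1/94) = -17/94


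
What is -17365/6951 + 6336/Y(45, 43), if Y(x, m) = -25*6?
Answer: -7774381/173775 ≈ -44.738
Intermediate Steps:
Y(x, m) = -150
-17365/6951 + 6336/Y(45, 43) = -17365/6951 + 6336/(-150) = -17365*1/6951 + 6336*(-1/150) = -17365/6951 - 1056/25 = -7774381/173775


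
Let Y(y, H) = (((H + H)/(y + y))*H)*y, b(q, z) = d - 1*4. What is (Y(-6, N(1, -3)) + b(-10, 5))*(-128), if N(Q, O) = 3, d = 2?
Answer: -896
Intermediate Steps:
b(q, z) = -2 (b(q, z) = 2 - 1*4 = 2 - 4 = -2)
Y(y, H) = H**2 (Y(y, H) = (((2*H)/((2*y)))*H)*y = (((2*H)*(1/(2*y)))*H)*y = ((H/y)*H)*y = (H**2/y)*y = H**2)
(Y(-6, N(1, -3)) + b(-10, 5))*(-128) = (3**2 - 2)*(-128) = (9 - 2)*(-128) = 7*(-128) = -896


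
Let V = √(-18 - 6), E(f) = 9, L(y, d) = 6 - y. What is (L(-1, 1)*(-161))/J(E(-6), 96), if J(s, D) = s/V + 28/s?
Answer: -2272032/8459 - 547722*I*√6/8459 ≈ -268.59 - 158.6*I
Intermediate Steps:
V = 2*I*√6 (V = √(-24) = 2*I*√6 ≈ 4.899*I)
J(s, D) = 28/s - I*s*√6/12 (J(s, D) = s/((2*I*√6)) + 28/s = s*(-I*√6/12) + 28/s = -I*s*√6/12 + 28/s = 28/s - I*s*√6/12)
(L(-1, 1)*(-161))/J(E(-6), 96) = ((6 - 1*(-1))*(-161))/(28/9 - 1/12*I*9*√6) = ((6 + 1)*(-161))/(28*(⅑) - 3*I*√6/4) = (7*(-161))/(28/9 - 3*I*√6/4) = -1127/(28/9 - 3*I*√6/4)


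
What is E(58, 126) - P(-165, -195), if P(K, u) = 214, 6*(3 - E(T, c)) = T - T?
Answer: -211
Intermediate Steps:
E(T, c) = 3 (E(T, c) = 3 - (T - T)/6 = 3 - ⅙*0 = 3 + 0 = 3)
E(58, 126) - P(-165, -195) = 3 - 1*214 = 3 - 214 = -211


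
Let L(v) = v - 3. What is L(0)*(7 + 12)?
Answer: -57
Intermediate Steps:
L(v) = -3 + v
L(0)*(7 + 12) = (-3 + 0)*(7 + 12) = -3*19 = -57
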